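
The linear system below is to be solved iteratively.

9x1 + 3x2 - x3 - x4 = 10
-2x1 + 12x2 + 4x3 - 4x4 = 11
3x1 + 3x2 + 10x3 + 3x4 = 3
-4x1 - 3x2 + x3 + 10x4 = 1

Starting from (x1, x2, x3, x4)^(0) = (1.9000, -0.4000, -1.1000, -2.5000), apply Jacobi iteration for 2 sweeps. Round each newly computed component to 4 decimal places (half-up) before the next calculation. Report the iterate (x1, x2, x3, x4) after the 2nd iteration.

Iteration 1:
  x1 = (10 - (3)·-0.4000 - (-1)·-1.1000 - (-1)·-2.5000) / (9) = 0.8444
  x2 = (11 - (-2)·1.9000 - (4)·-1.1000 - (-4)·-2.5000) / (12) = 0.7667
  x3 = (3 - (3)·1.9000 - (3)·-0.4000 - (3)·-2.5000) / (10) = 0.6000
  x4 = (1 - (-4)·1.9000 - (-3)·-0.4000 - (1)·-1.1000) / (10) = 0.8500
Iteration 2:
  x1 = (10 - (3)·0.7667 - (-1)·0.6000 - (-1)·0.8500) / (9) = 1.0167
  x2 = (11 - (-2)·0.8444 - (4)·0.6000 - (-4)·0.8500) / (12) = 1.1407
  x3 = (3 - (3)·0.8444 - (3)·0.7667 - (3)·0.8500) / (10) = -0.4383
  x4 = (1 - (-4)·0.8444 - (-3)·0.7667 - (1)·0.6000) / (10) = 0.6078

(1.0167, 1.1407, -0.4383, 0.6078)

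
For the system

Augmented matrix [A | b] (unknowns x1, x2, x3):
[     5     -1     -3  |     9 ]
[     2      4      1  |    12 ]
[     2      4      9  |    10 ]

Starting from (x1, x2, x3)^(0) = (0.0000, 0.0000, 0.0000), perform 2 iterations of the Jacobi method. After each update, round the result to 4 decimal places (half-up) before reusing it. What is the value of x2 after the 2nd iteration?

Iteration 1:
  x1 = (9 - (-1)·0.0000 - (-3)·0.0000) / (5) = 1.8000
  x2 = (12 - (2)·0.0000 - (1)·0.0000) / (4) = 3.0000
  x3 = (10 - (2)·0.0000 - (4)·0.0000) / (9) = 1.1111
Iteration 2:
  x1 = (9 - (-1)·3.0000 - (-3)·1.1111) / (5) = 3.0667
  x2 = (12 - (2)·1.8000 - (1)·1.1111) / (4) = 1.8222
  x3 = (10 - (2)·1.8000 - (4)·3.0000) / (9) = -0.6222

1.8222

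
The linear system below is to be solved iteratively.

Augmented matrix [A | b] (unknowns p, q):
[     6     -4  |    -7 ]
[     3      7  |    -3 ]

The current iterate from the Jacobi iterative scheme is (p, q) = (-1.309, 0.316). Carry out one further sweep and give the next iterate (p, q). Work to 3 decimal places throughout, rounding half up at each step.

(-0.956, 0.132)

One sweep:
  p = (-7 - (-4)·0.316) / (6) = -0.956
  q = (-3 - (3)·-1.309) / (7) = 0.132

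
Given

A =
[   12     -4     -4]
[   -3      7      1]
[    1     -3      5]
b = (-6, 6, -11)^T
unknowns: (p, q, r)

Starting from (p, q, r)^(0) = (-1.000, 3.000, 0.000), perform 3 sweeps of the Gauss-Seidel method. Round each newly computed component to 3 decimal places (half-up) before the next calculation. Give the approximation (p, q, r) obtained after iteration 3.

(-0.762, 0.757, -1.593)

Iteration 1:
  p = (-6 - (-4)·3.000 - (-4)·0.000) / (12) = 0.500
  q = (6 - (-3)·0.500 - (1)·0.000) / (7) = 1.071
  r = (-11 - (1)·0.500 - (-3)·1.071) / (5) = -1.657
Iteration 2:
  p = (-6 - (-4)·1.071 - (-4)·-1.657) / (12) = -0.695
  q = (6 - (-3)·-0.695 - (1)·-1.657) / (7) = 0.796
  r = (-11 - (1)·-0.695 - (-3)·0.796) / (5) = -1.583
Iteration 3:
  p = (-6 - (-4)·0.796 - (-4)·-1.583) / (12) = -0.762
  q = (6 - (-3)·-0.762 - (1)·-1.583) / (7) = 0.757
  r = (-11 - (1)·-0.762 - (-3)·0.757) / (5) = -1.593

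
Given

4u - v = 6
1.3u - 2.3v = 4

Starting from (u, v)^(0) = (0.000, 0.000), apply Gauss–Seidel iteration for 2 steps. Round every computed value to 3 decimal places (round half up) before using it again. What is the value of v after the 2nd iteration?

Iteration 1:
  u = (6 - (-1)·0.000) / (4) = 1.500
  v = (4 - (1.3)·1.500) / (-2.3) = -0.891
Iteration 2:
  u = (6 - (-1)·-0.891) / (4) = 1.277
  v = (4 - (1.3)·1.277) / (-2.3) = -1.017

-1.017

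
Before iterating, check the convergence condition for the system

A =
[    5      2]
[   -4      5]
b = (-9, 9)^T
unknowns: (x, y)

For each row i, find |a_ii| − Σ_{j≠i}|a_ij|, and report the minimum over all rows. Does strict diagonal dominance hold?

1

row 1: |5| − (2) = 3
row 2: |5| − (4) = 1
minimum over rows = 1 → strictly diagonally dominant (convergence guaranteed)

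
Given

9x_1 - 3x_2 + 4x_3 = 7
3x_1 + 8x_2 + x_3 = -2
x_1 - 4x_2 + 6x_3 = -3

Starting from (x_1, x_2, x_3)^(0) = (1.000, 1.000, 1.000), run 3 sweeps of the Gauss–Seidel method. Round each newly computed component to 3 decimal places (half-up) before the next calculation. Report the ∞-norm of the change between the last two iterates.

Iteration 1:
  x_1 = (7 - (-3)·1.000 - (4)·1.000) / (9) = 0.667
  x_2 = (-2 - (3)·0.667 - (1)·1.000) / (8) = -0.625
  x_3 = (-3 - (1)·0.667 - (-4)·-0.625) / (6) = -1.028
Iteration 2:
  x_1 = (7 - (-3)·-0.625 - (4)·-1.028) / (9) = 1.026
  x_2 = (-2 - (3)·1.026 - (1)·-1.028) / (8) = -0.506
  x_3 = (-3 - (1)·1.026 - (-4)·-0.506) / (6) = -1.008
Iteration 3:
  x_1 = (7 - (-3)·-0.506 - (4)·-1.008) / (9) = 1.057
  x_2 = (-2 - (3)·1.057 - (1)·-1.008) / (8) = -0.520
  x_3 = (-3 - (1)·1.057 - (-4)·-0.520) / (6) = -1.023
Change: (0.031, -0.014, -0.015) → max |·| = 0.031

0.031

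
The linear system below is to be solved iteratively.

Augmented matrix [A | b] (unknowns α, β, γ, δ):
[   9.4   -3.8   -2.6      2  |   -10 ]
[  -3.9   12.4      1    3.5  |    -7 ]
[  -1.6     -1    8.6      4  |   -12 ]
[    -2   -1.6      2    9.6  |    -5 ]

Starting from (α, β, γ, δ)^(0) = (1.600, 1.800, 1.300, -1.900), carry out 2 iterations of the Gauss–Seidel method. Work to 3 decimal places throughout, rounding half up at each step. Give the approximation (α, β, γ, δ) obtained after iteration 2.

Iteration 1:
  α = (-10 - (-3.8)·1.800 - (-2.6)·1.300 - (2)·-1.900) / (9.4) = 0.428
  β = (-7 - (-3.9)·0.428 - (1)·1.300 - (3.5)·-1.900) / (12.4) = 0.002
  γ = (-12 - (-1.6)·0.428 - (-1)·0.002 - (4)·-1.900) / (8.6) = -0.432
  δ = (-5 - (-2)·0.428 - (-1.6)·0.002 - (2)·-0.432) / (9.6) = -0.341
Iteration 2:
  α = (-10 - (-3.8)·0.002 - (-2.6)·-0.432 - (2)·-0.341) / (9.4) = -1.110
  β = (-7 - (-3.9)·-1.110 - (1)·-0.432 - (3.5)·-0.341) / (12.4) = -0.783
  γ = (-12 - (-1.6)·-1.110 - (-1)·-0.783 - (4)·-0.341) / (8.6) = -1.534
  δ = (-5 - (-2)·-1.110 - (-1.6)·-0.783 - (2)·-1.534) / (9.6) = -0.563

(-1.110, -0.783, -1.534, -0.563)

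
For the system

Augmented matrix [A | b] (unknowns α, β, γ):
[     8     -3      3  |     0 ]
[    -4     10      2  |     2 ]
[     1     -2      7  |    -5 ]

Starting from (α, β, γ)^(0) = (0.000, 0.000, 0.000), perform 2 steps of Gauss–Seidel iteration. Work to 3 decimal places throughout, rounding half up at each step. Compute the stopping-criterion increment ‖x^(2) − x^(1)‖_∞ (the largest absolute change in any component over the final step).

Iteration 1:
  α = (0 - (-3)·0.000 - (3)·0.000) / (8) = 0.000
  β = (2 - (-4)·0.000 - (2)·0.000) / (10) = 0.200
  γ = (-5 - (1)·0.000 - (-2)·0.200) / (7) = -0.657
Iteration 2:
  α = (0 - (-3)·0.200 - (3)·-0.657) / (8) = 0.321
  β = (2 - (-4)·0.321 - (2)·-0.657) / (10) = 0.460
  γ = (-5 - (1)·0.321 - (-2)·0.460) / (7) = -0.629
Change: (0.321, 0.260, 0.028) → max |·| = 0.321

0.321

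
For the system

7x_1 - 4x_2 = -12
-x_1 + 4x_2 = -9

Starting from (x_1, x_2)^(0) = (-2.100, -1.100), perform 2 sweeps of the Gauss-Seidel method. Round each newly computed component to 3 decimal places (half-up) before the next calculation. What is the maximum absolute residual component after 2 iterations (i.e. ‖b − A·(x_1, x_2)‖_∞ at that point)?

Iteration 1:
  x_1 = (-12 - (-4)·-1.100) / (7) = -2.343
  x_2 = (-9 - (-1)·-2.343) / (4) = -2.836
Iteration 2:
  x_1 = (-12 - (-4)·-2.836) / (7) = -3.335
  x_2 = (-9 - (-1)·-3.335) / (4) = -3.084
Residual b − A·x = (-0.991, 0.001); ∞-norm = 0.991

0.991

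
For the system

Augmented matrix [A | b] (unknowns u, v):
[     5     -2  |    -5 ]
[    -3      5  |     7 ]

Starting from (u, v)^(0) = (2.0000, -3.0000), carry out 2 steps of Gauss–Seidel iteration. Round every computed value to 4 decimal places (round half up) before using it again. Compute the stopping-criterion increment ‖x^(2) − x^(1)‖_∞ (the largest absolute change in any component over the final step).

1.2320

Iteration 1:
  u = (-5 - (-2)·-3.0000) / (5) = -2.2000
  v = (7 - (-3)·-2.2000) / (5) = 0.0800
Iteration 2:
  u = (-5 - (-2)·0.0800) / (5) = -0.9680
  v = (7 - (-3)·-0.9680) / (5) = 0.8192
Change: (1.2320, 0.7392) → max |·| = 1.2320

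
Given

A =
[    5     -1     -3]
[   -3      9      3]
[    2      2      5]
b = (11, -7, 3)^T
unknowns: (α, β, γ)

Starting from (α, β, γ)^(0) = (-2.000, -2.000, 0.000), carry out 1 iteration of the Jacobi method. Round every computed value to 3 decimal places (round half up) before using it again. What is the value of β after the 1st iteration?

-1.444

Iteration 1:
  α = (11 - (-1)·-2.000 - (-3)·0.000) / (5) = 1.800
  β = (-7 - (-3)·-2.000 - (3)·0.000) / (9) = -1.444
  γ = (3 - (2)·-2.000 - (2)·-2.000) / (5) = 2.200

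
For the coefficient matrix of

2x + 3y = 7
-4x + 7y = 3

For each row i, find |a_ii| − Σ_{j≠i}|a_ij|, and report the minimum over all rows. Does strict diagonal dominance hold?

-1

row 1: |2| − (3) = -1
row 2: |7| − (4) = 3
minimum over rows = -1 → not strictly diagonally dominant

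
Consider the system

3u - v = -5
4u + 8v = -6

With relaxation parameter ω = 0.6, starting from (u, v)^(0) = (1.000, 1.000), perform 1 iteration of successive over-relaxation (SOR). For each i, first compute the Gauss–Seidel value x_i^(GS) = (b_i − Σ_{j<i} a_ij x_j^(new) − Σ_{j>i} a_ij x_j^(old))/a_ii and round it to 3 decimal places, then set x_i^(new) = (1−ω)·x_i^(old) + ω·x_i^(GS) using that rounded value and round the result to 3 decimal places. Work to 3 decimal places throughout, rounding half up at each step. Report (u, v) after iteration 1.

Iteration 1:
  u: GS value = (-5 - (-1)·1.000) / (3) = -1.333;  u ← (1−ω)·1.000 + ω·-1.333 = -0.400
  v: GS value = (-6 - (4)·-0.400) / (8) = -0.550;  v ← (1−ω)·1.000 + ω·-0.550 = 0.070

(-0.400, 0.070)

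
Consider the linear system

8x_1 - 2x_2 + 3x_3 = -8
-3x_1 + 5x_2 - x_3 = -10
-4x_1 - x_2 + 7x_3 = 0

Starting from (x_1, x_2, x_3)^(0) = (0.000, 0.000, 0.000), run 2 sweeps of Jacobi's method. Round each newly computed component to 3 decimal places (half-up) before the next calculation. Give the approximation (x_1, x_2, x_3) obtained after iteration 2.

(-1.500, -2.600, -0.857)

Iteration 1:
  x_1 = (-8 - (-2)·0.000 - (3)·0.000) / (8) = -1.000
  x_2 = (-10 - (-3)·0.000 - (-1)·0.000) / (5) = -2.000
  x_3 = (0 - (-4)·0.000 - (-1)·0.000) / (7) = 0.000
Iteration 2:
  x_1 = (-8 - (-2)·-2.000 - (3)·0.000) / (8) = -1.500
  x_2 = (-10 - (-3)·-1.000 - (-1)·0.000) / (5) = -2.600
  x_3 = (0 - (-4)·-1.000 - (-1)·-2.000) / (7) = -0.857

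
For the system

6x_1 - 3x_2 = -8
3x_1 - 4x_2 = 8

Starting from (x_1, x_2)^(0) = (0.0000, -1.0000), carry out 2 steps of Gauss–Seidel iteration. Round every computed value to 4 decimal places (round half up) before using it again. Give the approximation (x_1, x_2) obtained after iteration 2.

(-3.0208, -4.2656)

Iteration 1:
  x_1 = (-8 - (-3)·-1.0000) / (6) = -1.8333
  x_2 = (8 - (3)·-1.8333) / (-4) = -3.3750
Iteration 2:
  x_1 = (-8 - (-3)·-3.3750) / (6) = -3.0208
  x_2 = (8 - (3)·-3.0208) / (-4) = -4.2656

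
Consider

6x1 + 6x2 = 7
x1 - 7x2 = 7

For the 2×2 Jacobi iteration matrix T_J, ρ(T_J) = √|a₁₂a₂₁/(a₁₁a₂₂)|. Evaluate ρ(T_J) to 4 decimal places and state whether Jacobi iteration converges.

0.3780

a₁₂a₂₁/(a₁₁a₂₂) = (6)·(1) / ((6)·(-7)) = -0.142857
ρ = √|-0.142857| = √0.142857 = 0.3780
ρ < 1, so Jacobi converges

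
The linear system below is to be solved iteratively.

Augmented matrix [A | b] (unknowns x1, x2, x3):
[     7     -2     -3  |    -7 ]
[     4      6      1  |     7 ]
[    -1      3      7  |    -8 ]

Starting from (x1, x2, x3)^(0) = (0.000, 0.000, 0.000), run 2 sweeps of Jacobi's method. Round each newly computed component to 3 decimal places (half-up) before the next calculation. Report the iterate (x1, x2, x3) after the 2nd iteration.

(-1.156, 2.024, -1.786)

Iteration 1:
  x1 = (-7 - (-2)·0.000 - (-3)·0.000) / (7) = -1.000
  x2 = (7 - (4)·0.000 - (1)·0.000) / (6) = 1.167
  x3 = (-8 - (-1)·0.000 - (3)·0.000) / (7) = -1.143
Iteration 2:
  x1 = (-7 - (-2)·1.167 - (-3)·-1.143) / (7) = -1.156
  x2 = (7 - (4)·-1.000 - (1)·-1.143) / (6) = 2.024
  x3 = (-8 - (-1)·-1.000 - (3)·1.167) / (7) = -1.786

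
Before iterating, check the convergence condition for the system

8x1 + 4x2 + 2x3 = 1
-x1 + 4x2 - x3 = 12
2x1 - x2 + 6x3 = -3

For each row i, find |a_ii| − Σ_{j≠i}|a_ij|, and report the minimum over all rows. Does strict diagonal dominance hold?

2

row 1: |8| − (4+2) = 2
row 2: |4| − (1+1) = 2
row 3: |6| − (2+1) = 3
minimum over rows = 2 → strictly diagonally dominant (convergence guaranteed)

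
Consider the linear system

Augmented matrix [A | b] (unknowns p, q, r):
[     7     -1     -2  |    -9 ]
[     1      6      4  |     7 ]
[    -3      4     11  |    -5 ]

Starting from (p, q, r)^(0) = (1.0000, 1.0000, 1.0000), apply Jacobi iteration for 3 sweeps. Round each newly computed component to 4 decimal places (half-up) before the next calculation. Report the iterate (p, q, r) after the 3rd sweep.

(-1.2780, 1.9387, -1.4432)

Iteration 1:
  p = (-9 - (-1)·1.0000 - (-2)·1.0000) / (7) = -0.8571
  q = (7 - (1)·1.0000 - (4)·1.0000) / (6) = 0.3333
  r = (-5 - (-3)·1.0000 - (4)·1.0000) / (11) = -0.5455
Iteration 2:
  p = (-9 - (-1)·0.3333 - (-2)·-0.5455) / (7) = -1.3940
  q = (7 - (1)·-0.8571 - (4)·-0.5455) / (6) = 1.6732
  r = (-5 - (-3)·-0.8571 - (4)·0.3333) / (11) = -0.8095
Iteration 3:
  p = (-9 - (-1)·1.6732 - (-2)·-0.8095) / (7) = -1.2780
  q = (7 - (1)·-1.3940 - (4)·-0.8095) / (6) = 1.9387
  r = (-5 - (-3)·-1.3940 - (4)·1.6732) / (11) = -1.4432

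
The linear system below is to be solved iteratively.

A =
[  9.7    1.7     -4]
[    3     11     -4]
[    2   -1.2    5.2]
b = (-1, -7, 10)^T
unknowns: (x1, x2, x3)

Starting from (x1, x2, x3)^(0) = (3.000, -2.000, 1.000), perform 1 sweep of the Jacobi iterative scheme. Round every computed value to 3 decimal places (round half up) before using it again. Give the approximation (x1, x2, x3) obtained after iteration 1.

Iteration 1:
  x1 = (-1 - (1.7)·-2.000 - (-4)·1.000) / (9.7) = 0.660
  x2 = (-7 - (3)·3.000 - (-4)·1.000) / (11) = -1.091
  x3 = (10 - (2)·3.000 - (-1.2)·-2.000) / (5.2) = 0.308

(0.660, -1.091, 0.308)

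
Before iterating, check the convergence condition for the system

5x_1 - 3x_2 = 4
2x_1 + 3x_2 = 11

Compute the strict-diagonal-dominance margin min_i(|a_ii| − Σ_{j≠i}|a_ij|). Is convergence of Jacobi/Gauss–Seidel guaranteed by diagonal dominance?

1

row 1: |5| − (3) = 2
row 2: |3| − (2) = 1
minimum over rows = 1 → strictly diagonally dominant (convergence guaranteed)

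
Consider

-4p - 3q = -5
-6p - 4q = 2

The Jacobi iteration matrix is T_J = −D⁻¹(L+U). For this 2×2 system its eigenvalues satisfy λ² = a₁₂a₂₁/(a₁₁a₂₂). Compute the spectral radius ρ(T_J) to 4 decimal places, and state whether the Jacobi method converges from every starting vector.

a₁₂a₂₁/(a₁₁a₂₂) = (-3)·(-6) / ((-4)·(-4)) = 1.125000
ρ = √|1.125000| = √1.125000 = 1.0607
ρ > 1, so Jacobi diverges

1.0607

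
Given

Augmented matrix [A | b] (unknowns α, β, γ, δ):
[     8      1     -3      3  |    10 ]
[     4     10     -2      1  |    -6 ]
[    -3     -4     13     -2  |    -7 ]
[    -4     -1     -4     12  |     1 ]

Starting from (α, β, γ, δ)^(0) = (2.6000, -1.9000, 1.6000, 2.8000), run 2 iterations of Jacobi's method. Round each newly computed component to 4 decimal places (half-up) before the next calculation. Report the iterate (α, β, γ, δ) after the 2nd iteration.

Iteration 1:
  α = (10 - (1)·-1.9000 - (-3)·1.6000 - (3)·2.8000) / (8) = 1.0375
  β = (-6 - (4)·2.6000 - (-2)·1.6000 - (1)·2.8000) / (10) = -1.6000
  γ = (-7 - (-3)·2.6000 - (-4)·-1.9000 - (-2)·2.8000) / (13) = -0.0923
  δ = (1 - (-4)·2.6000 - (-1)·-1.9000 - (-4)·1.6000) / (12) = 1.3250
Iteration 2:
  α = (10 - (1)·-1.6000 - (-3)·-0.0923 - (3)·1.3250) / (8) = 0.9185
  β = (-6 - (4)·1.0375 - (-2)·-0.0923 - (1)·1.3250) / (10) = -1.1660
  γ = (-7 - (-3)·1.0375 - (-4)·-1.6000 - (-2)·1.3250) / (13) = -0.5875
  δ = (1 - (-4)·1.0375 - (-1)·-1.6000 - (-4)·-0.0923) / (12) = 0.2651

(0.9185, -1.1660, -0.5875, 0.2651)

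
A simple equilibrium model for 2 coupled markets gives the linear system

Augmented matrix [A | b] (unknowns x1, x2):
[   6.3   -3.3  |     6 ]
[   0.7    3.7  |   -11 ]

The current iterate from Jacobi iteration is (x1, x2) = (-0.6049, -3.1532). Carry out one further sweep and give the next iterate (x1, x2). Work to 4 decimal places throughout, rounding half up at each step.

One sweep:
  x1 = (6 - (-3.3)·-3.1532) / (6.3) = -0.6993
  x2 = (-11 - (0.7)·-0.6049) / (3.7) = -2.8585

(-0.6993, -2.8585)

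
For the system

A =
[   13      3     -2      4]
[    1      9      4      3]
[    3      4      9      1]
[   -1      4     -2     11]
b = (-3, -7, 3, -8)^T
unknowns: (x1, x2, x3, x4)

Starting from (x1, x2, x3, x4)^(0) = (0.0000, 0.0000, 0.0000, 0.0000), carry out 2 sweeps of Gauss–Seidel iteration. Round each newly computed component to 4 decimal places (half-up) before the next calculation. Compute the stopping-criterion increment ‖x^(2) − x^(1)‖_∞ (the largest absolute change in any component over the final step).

0.3926

Iteration 1:
  x1 = (-3 - (3)·0.0000 - (-2)·0.0000 - (4)·0.0000) / (13) = -0.2308
  x2 = (-7 - (1)·-0.2308 - (4)·0.0000 - (3)·0.0000) / (9) = -0.7521
  x3 = (3 - (3)·-0.2308 - (4)·-0.7521 - (1)·0.0000) / (9) = 0.7445
  x4 = (-8 - (-1)·-0.2308 - (4)·-0.7521 - (-2)·0.7445) / (11) = -0.3394
Iteration 2:
  x1 = (-3 - (3)·-0.7521 - (-2)·0.7445 - (4)·-0.3394) / (13) = 0.1618
  x2 = (-7 - (1)·0.1618 - (4)·0.7445 - (3)·-0.3394) / (9) = -1.0135
  x3 = (3 - (3)·0.1618 - (4)·-1.0135 - (1)·-0.3394) / (9) = 0.7676
  x4 = (-8 - (-1)·0.1618 - (4)·-1.0135 - (-2)·0.7676) / (11) = -0.2045
Change: (0.3926, -0.2614, 0.0231, 0.1349) → max |·| = 0.3926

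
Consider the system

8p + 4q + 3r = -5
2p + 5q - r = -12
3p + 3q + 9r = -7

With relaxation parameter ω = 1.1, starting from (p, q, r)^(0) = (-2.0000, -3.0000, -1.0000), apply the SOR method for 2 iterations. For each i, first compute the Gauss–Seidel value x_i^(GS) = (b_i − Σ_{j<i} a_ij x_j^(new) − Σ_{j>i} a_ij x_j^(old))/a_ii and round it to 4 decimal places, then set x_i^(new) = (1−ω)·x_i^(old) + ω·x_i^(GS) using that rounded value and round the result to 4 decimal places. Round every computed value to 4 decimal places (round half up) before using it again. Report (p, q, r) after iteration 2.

(1.0020, -2.7864, -0.1873)

Iteration 1:
  p: GS value = (-5 - (4)·-3.0000 - (3)·-1.0000) / (8) = 1.2500;  p ← (1−ω)·-2.0000 + ω·1.2500 = 1.5750
  q: GS value = (-12 - (2)·1.5750 - (-1)·-1.0000) / (5) = -3.2300;  q ← (1−ω)·-3.0000 + ω·-3.2300 = -3.2530
  r: GS value = (-7 - (3)·1.5750 - (3)·-3.2530) / (9) = -0.2184;  r ← (1−ω)·-1.0000 + ω·-0.2184 = -0.1402
Iteration 2:
  p: GS value = (-5 - (4)·-3.2530 - (3)·-0.1402) / (8) = 1.0541;  p ← (1−ω)·1.5750 + ω·1.0541 = 1.0020
  q: GS value = (-12 - (2)·1.0020 - (-1)·-0.1402) / (5) = -2.8288;  q ← (1−ω)·-3.2530 + ω·-2.8288 = -2.7864
  r: GS value = (-7 - (3)·1.0020 - (3)·-2.7864) / (9) = -0.1830;  r ← (1−ω)·-0.1402 + ω·-0.1830 = -0.1873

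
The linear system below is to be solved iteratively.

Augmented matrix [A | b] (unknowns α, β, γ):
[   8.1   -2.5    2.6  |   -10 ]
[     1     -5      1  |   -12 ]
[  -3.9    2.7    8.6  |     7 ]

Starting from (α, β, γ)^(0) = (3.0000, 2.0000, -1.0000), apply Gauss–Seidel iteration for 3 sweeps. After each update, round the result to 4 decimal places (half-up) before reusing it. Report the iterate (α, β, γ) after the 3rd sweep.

(-0.4759, 2.2718, -0.1151)

Iteration 1:
  α = (-10 - (-2.5)·2.0000 - (2.6)·-1.0000) / (8.1) = -0.2963
  β = (-12 - (1)·-0.2963 - (1)·-1.0000) / (-5) = 2.1407
  γ = (7 - (-3.9)·-0.2963 - (2.7)·2.1407) / (8.6) = 0.0075
Iteration 2:
  α = (-10 - (-2.5)·2.1407 - (2.6)·0.0075) / (8.1) = -0.5763
  β = (-12 - (1)·-0.5763 - (1)·0.0075) / (-5) = 2.2862
  γ = (7 - (-3.9)·-0.5763 - (2.7)·2.2862) / (8.6) = -0.1652
Iteration 3:
  α = (-10 - (-2.5)·2.2862 - (2.6)·-0.1652) / (8.1) = -0.4759
  β = (-12 - (1)·-0.4759 - (1)·-0.1652) / (-5) = 2.2718
  γ = (7 - (-3.9)·-0.4759 - (2.7)·2.2718) / (8.6) = -0.1151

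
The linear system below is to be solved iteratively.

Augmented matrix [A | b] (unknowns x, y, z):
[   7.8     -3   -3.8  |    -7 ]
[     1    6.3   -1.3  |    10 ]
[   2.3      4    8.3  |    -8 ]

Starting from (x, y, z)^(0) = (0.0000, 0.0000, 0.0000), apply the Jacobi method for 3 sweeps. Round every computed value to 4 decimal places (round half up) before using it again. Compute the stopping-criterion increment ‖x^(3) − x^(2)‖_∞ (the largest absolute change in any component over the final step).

Iteration 1:
  x = (-7 - (-3)·0.0000 - (-3.8)·0.0000) / (7.8) = -0.8974
  y = (10 - (1)·0.0000 - (-1.3)·0.0000) / (6.3) = 1.5873
  z = (-8 - (2.3)·0.0000 - (4)·0.0000) / (8.3) = -0.9639
Iteration 2:
  x = (-7 - (-3)·1.5873 - (-3.8)·-0.9639) / (7.8) = -0.7565
  y = (10 - (1)·-0.8974 - (-1.3)·-0.9639) / (6.3) = 1.5308
  z = (-8 - (2.3)·-0.8974 - (4)·1.5873) / (8.3) = -1.4801
Iteration 3:
  x = (-7 - (-3)·1.5308 - (-3.8)·-1.4801) / (7.8) = -1.0297
  y = (10 - (1)·-0.7565 - (-1.3)·-1.4801) / (6.3) = 1.4020
  z = (-8 - (2.3)·-0.7565 - (4)·1.5308) / (8.3) = -1.4920
Change: (-0.2732, -0.1288, -0.0119) → max |·| = 0.2732

0.2732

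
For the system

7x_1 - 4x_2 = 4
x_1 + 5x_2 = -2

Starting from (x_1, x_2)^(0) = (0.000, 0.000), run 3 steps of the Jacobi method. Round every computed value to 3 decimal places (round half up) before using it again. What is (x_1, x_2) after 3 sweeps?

(0.278, -0.469)

Iteration 1:
  x_1 = (4 - (-4)·0.000) / (7) = 0.571
  x_2 = (-2 - (1)·0.000) / (5) = -0.400
Iteration 2:
  x_1 = (4 - (-4)·-0.400) / (7) = 0.343
  x_2 = (-2 - (1)·0.571) / (5) = -0.514
Iteration 3:
  x_1 = (4 - (-4)·-0.514) / (7) = 0.278
  x_2 = (-2 - (1)·0.343) / (5) = -0.469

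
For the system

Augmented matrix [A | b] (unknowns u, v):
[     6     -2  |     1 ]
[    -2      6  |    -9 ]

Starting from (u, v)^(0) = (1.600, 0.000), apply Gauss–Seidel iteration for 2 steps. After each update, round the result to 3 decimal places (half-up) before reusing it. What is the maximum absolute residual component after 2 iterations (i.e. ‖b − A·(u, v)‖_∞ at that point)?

0.320

Iteration 1:
  u = (1 - (-2)·0.000) / (6) = 0.167
  v = (-9 - (-2)·0.167) / (6) = -1.444
Iteration 2:
  u = (1 - (-2)·-1.444) / (6) = -0.315
  v = (-9 - (-2)·-0.315) / (6) = -1.605
Residual b − A·x = (-0.320, 0.000); ∞-norm = 0.320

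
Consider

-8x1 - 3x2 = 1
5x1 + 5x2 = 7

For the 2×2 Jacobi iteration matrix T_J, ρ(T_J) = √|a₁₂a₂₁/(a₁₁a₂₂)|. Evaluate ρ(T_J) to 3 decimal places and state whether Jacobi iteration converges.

a₁₂a₂₁/(a₁₁a₂₂) = (-3)·(5) / ((-8)·(5)) = 0.375000
ρ = √|0.375000| = √0.375000 = 0.612
ρ < 1, so Jacobi converges

0.612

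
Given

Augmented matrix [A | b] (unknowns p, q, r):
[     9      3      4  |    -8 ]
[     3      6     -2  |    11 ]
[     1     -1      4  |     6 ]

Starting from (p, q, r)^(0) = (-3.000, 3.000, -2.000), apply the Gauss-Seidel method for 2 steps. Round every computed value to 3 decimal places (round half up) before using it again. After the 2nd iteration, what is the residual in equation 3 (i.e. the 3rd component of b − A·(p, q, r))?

Iteration 1:
  p = (-8 - (3)·3.000 - (4)·-2.000) / (9) = -1.000
  q = (11 - (3)·-1.000 - (-2)·-2.000) / (6) = 1.667
  r = (6 - (1)·-1.000 - (-1)·1.667) / (4) = 2.167
Iteration 2:
  p = (-8 - (3)·1.667 - (4)·2.167) / (9) = -2.408
  q = (11 - (3)·-2.408 - (-2)·2.167) / (6) = 3.760
  r = (6 - (1)·-2.408 - (-1)·3.760) / (4) = 3.042
Residual b − A·x = (-9.776, 1.748, 0.000)

0.000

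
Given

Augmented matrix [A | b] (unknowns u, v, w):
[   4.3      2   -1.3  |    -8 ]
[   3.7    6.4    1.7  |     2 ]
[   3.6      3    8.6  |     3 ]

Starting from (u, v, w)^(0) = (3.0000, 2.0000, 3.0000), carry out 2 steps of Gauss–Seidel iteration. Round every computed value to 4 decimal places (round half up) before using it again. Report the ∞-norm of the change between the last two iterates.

Iteration 1:
  u = (-8 - (2)·2.0000 - (-1.3)·3.0000) / (4.3) = -1.8837
  v = (2 - (3.7)·-1.8837 - (1.7)·3.0000) / (6.4) = 0.6046
  w = (3 - (3.6)·-1.8837 - (3)·0.6046) / (8.6) = 0.9265
Iteration 2:
  u = (-8 - (2)·0.6046 - (-1.3)·0.9265) / (4.3) = -1.8616
  v = (2 - (3.7)·-1.8616 - (1.7)·0.9265) / (6.4) = 1.1426
  w = (3 - (3.6)·-1.8616 - (3)·1.1426) / (8.6) = 0.7295
Change: (0.0221, 0.5380, -0.1970) → max |·| = 0.5380

0.5380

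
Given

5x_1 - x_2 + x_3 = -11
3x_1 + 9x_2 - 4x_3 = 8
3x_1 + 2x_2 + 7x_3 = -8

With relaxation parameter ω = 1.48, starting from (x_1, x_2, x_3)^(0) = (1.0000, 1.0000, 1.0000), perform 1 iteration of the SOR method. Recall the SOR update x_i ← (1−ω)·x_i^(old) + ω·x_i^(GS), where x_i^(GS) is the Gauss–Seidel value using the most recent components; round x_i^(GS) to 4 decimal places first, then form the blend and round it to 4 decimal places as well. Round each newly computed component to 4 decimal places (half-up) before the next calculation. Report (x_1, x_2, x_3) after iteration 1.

(-3.7360, 3.3365, -1.2126)

Iteration 1:
  x_1: GS value = (-11 - (-1)·1.0000 - (1)·1.0000) / (5) = -2.2000;  x_1 ← (1−ω)·1.0000 + ω·-2.2000 = -3.7360
  x_2: GS value = (8 - (3)·-3.7360 - (-4)·1.0000) / (9) = 2.5787;  x_2 ← (1−ω)·1.0000 + ω·2.5787 = 3.3365
  x_3: GS value = (-8 - (3)·-3.7360 - (2)·3.3365) / (7) = -0.4950;  x_3 ← (1−ω)·1.0000 + ω·-0.4950 = -1.2126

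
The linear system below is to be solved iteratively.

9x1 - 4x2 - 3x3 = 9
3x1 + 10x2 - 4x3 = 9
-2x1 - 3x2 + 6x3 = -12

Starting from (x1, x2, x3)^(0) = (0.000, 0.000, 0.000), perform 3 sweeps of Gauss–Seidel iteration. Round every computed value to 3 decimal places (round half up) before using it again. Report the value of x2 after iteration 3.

Iteration 1:
  x1 = (9 - (-4)·0.000 - (-3)·0.000) / (9) = 1.000
  x2 = (9 - (3)·1.000 - (-4)·0.000) / (10) = 0.600
  x3 = (-12 - (-2)·1.000 - (-3)·0.600) / (6) = -1.367
Iteration 2:
  x1 = (9 - (-4)·0.600 - (-3)·-1.367) / (9) = 0.811
  x2 = (9 - (3)·0.811 - (-4)·-1.367) / (10) = 0.110
  x3 = (-12 - (-2)·0.811 - (-3)·0.110) / (6) = -1.675
Iteration 3:
  x1 = (9 - (-4)·0.110 - (-3)·-1.675) / (9) = 0.491
  x2 = (9 - (3)·0.491 - (-4)·-1.675) / (10) = 0.083
  x3 = (-12 - (-2)·0.491 - (-3)·0.083) / (6) = -1.795

0.083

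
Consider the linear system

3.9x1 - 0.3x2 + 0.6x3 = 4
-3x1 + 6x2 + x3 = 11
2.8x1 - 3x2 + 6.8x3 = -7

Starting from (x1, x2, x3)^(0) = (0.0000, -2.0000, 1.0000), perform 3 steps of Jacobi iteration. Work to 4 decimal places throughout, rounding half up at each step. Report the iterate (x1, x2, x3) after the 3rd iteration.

Iteration 1:
  x1 = (4 - (-0.3)·-2.0000 - (0.6)·1.0000) / (3.9) = 0.7179
  x2 = (11 - (-3)·0.0000 - (1)·1.0000) / (6) = 1.6667
  x3 = (-7 - (2.8)·0.0000 - (-3)·-2.0000) / (6.8) = -1.9118
Iteration 2:
  x1 = (4 - (-0.3)·1.6667 - (0.6)·-1.9118) / (3.9) = 1.4480
  x2 = (11 - (-3)·0.7179 - (1)·-1.9118) / (6) = 2.5109
  x3 = (-7 - (2.8)·0.7179 - (-3)·1.6667) / (6.8) = -0.5897
Iteration 3:
  x1 = (4 - (-0.3)·2.5109 - (0.6)·-0.5897) / (3.9) = 1.3095
  x2 = (11 - (-3)·1.4480 - (1)·-0.5897) / (6) = 2.6556
  x3 = (-7 - (2.8)·1.4480 - (-3)·2.5109) / (6.8) = -0.5179

(1.3095, 2.6556, -0.5179)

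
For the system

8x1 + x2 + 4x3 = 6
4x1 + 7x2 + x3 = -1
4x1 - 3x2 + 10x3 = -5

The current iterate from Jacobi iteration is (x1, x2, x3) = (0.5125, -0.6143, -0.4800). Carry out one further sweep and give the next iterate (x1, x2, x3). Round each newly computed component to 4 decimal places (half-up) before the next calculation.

(1.0668, -0.3671, -0.8893)

One sweep:
  x1 = (6 - (1)·-0.6143 - (4)·-0.4800) / (8) = 1.0668
  x2 = (-1 - (4)·0.5125 - (1)·-0.4800) / (7) = -0.3671
  x3 = (-5 - (4)·0.5125 - (-3)·-0.6143) / (10) = -0.8893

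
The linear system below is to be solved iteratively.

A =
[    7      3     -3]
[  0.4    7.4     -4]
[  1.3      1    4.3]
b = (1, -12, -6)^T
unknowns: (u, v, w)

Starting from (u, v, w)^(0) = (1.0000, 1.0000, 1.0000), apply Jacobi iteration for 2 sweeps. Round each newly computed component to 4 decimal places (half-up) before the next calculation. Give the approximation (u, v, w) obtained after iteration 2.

Iteration 1:
  u = (1 - (3)·1.0000 - (-3)·1.0000) / (7) = 0.1429
  v = (-12 - (0.4)·1.0000 - (-4)·1.0000) / (7.4) = -1.1351
  w = (-6 - (1.3)·1.0000 - (1)·1.0000) / (4.3) = -1.9302
Iteration 2:
  u = (1 - (3)·-1.1351 - (-3)·-1.9302) / (7) = -0.1979
  v = (-12 - (0.4)·0.1429 - (-4)·-1.9302) / (7.4) = -2.6727
  w = (-6 - (1.3)·0.1429 - (1)·-1.1351) / (4.3) = -1.1746

(-0.1979, -2.6727, -1.1746)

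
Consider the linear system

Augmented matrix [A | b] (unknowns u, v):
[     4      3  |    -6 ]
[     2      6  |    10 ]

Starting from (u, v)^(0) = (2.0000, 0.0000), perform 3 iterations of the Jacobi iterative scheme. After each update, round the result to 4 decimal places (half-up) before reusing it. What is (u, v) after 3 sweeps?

(-3.1250, 2.4167)

Iteration 1:
  u = (-6 - (3)·0.0000) / (4) = -1.5000
  v = (10 - (2)·2.0000) / (6) = 1.0000
Iteration 2:
  u = (-6 - (3)·1.0000) / (4) = -2.2500
  v = (10 - (2)·-1.5000) / (6) = 2.1667
Iteration 3:
  u = (-6 - (3)·2.1667) / (4) = -3.1250
  v = (10 - (2)·-2.2500) / (6) = 2.4167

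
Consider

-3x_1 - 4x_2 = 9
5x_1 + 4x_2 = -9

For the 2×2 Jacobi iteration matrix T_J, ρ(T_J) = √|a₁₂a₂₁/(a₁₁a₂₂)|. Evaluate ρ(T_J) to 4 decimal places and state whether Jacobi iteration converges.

1.2910

a₁₂a₂₁/(a₁₁a₂₂) = (-4)·(5) / ((-3)·(4)) = 1.666667
ρ = √|1.666667| = √1.666667 = 1.2910
ρ > 1, so Jacobi diverges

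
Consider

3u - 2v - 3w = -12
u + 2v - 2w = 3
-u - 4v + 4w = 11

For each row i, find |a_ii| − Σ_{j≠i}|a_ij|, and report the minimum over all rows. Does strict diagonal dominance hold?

-2

row 1: |3| − (2+3) = -2
row 2: |2| − (1+2) = -1
row 3: |4| − (1+4) = -1
minimum over rows = -2 → not strictly diagonally dominant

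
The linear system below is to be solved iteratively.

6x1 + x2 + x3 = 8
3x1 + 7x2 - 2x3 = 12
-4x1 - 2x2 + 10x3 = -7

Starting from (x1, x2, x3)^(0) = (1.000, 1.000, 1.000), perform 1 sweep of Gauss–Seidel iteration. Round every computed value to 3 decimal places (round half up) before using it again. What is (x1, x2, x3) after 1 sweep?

(1.000, 1.571, 0.014)

Iteration 1:
  x1 = (8 - (1)·1.000 - (1)·1.000) / (6) = 1.000
  x2 = (12 - (3)·1.000 - (-2)·1.000) / (7) = 1.571
  x3 = (-7 - (-4)·1.000 - (-2)·1.571) / (10) = 0.014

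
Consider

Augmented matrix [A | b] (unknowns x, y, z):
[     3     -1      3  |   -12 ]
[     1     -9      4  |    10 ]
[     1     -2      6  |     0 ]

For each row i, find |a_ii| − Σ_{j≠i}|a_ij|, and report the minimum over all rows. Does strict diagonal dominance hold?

row 1: |3| − (1+3) = -1
row 2: |-9| − (1+4) = 4
row 3: |6| − (1+2) = 3
minimum over rows = -1 → not strictly diagonally dominant

-1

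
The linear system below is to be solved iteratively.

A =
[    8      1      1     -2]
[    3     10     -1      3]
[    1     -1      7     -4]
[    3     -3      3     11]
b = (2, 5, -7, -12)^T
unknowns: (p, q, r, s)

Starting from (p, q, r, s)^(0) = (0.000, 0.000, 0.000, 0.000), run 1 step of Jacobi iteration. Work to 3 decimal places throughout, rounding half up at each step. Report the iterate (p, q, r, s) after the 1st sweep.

(0.250, 0.500, -1.000, -1.091)

Iteration 1:
  p = (2 - (1)·0.000 - (1)·0.000 - (-2)·0.000) / (8) = 0.250
  q = (5 - (3)·0.000 - (-1)·0.000 - (3)·0.000) / (10) = 0.500
  r = (-7 - (1)·0.000 - (-1)·0.000 - (-4)·0.000) / (7) = -1.000
  s = (-12 - (3)·0.000 - (-3)·0.000 - (3)·0.000) / (11) = -1.091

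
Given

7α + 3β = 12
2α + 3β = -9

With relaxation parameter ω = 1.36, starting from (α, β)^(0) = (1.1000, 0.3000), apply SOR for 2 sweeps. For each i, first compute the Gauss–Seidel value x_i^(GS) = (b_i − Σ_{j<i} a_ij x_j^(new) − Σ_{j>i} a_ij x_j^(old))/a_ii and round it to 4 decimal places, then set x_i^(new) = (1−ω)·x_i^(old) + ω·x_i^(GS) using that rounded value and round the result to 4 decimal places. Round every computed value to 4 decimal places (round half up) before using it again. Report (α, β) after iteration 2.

Iteration 1:
  α: GS value = (12 - (3)·0.3000) / (7) = 1.5857;  α ← (1−ω)·1.1000 + ω·1.5857 = 1.7606
  β: GS value = (-9 - (2)·1.7606) / (3) = -4.1737;  β ← (1−ω)·0.3000 + ω·-4.1737 = -5.7842
Iteration 2:
  α: GS value = (12 - (3)·-5.7842) / (7) = 4.1932;  α ← (1−ω)·1.7606 + ω·4.1932 = 5.0689
  β: GS value = (-9 - (2)·5.0689) / (3) = -6.3793;  β ← (1−ω)·-5.7842 + ω·-6.3793 = -6.5935

(5.0689, -6.5935)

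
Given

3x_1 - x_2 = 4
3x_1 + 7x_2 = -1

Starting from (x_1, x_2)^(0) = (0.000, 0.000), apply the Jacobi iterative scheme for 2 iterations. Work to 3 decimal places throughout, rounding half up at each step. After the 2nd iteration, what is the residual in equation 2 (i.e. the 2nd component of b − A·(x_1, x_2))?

0.140

Iteration 1:
  x_1 = (4 - (-1)·0.000) / (3) = 1.333
  x_2 = (-1 - (3)·0.000) / (7) = -0.143
Iteration 2:
  x_1 = (4 - (-1)·-0.143) / (3) = 1.286
  x_2 = (-1 - (3)·1.333) / (7) = -0.714
Residual b − A·x = (-0.572, 0.140)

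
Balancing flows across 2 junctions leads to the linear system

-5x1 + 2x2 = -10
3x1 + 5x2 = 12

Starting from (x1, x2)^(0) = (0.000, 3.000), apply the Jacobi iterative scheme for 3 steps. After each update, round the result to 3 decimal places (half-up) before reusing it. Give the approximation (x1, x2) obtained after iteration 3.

(2.192, 0.624)

Iteration 1:
  x1 = (-10 - (2)·3.000) / (-5) = 3.200
  x2 = (12 - (3)·0.000) / (5) = 2.400
Iteration 2:
  x1 = (-10 - (2)·2.400) / (-5) = 2.960
  x2 = (12 - (3)·3.200) / (5) = 0.480
Iteration 3:
  x1 = (-10 - (2)·0.480) / (-5) = 2.192
  x2 = (12 - (3)·2.960) / (5) = 0.624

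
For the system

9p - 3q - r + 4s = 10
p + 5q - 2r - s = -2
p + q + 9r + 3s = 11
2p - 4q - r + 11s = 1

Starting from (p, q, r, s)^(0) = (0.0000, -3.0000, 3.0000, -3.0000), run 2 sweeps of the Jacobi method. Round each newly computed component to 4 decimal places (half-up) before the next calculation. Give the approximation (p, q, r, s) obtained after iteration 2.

(1.7850, 0.1212, 1.2449, 0.0727)

Iteration 1:
  p = (10 - (-3)·-3.0000 - (-1)·3.0000 - (4)·-3.0000) / (9) = 1.7778
  q = (-2 - (1)·0.0000 - (-2)·3.0000 - (-1)·-3.0000) / (5) = 0.2000
  r = (11 - (1)·0.0000 - (1)·-3.0000 - (3)·-3.0000) / (9) = 2.5556
  s = (1 - (2)·0.0000 - (-4)·-3.0000 - (-1)·3.0000) / (11) = -0.7273
Iteration 2:
  p = (10 - (-3)·0.2000 - (-1)·2.5556 - (4)·-0.7273) / (9) = 1.7850
  q = (-2 - (1)·1.7778 - (-2)·2.5556 - (-1)·-0.7273) / (5) = 0.1212
  r = (11 - (1)·1.7778 - (1)·0.2000 - (3)·-0.7273) / (9) = 1.2449
  s = (1 - (2)·1.7778 - (-4)·0.2000 - (-1)·2.5556) / (11) = 0.0727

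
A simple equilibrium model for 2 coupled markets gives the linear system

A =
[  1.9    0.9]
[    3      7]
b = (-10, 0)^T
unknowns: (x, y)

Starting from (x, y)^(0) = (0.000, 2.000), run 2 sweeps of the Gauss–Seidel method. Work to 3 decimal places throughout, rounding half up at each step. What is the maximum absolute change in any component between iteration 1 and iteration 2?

Iteration 1:
  x = (-10 - (0.9)·2.000) / (1.9) = -6.211
  y = (0 - (3)·-6.211) / (7) = 2.662
Iteration 2:
  x = (-10 - (0.9)·2.662) / (1.9) = -6.524
  y = (0 - (3)·-6.524) / (7) = 2.796
Change: (-0.313, 0.134) → max |·| = 0.313

0.313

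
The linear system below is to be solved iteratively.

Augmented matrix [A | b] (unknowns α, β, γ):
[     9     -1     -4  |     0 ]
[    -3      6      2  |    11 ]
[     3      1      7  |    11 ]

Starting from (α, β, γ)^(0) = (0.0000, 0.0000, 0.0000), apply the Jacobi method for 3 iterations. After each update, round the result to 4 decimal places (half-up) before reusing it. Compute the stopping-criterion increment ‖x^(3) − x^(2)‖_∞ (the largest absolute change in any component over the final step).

0.5384

Iteration 1:
  α = (0 - (-1)·0.0000 - (-4)·0.0000) / (9) = 0.0000
  β = (11 - (-3)·0.0000 - (2)·0.0000) / (6) = 1.8333
  γ = (11 - (3)·0.0000 - (1)·0.0000) / (7) = 1.5714
Iteration 2:
  α = (0 - (-1)·1.8333 - (-4)·1.5714) / (9) = 0.9021
  β = (11 - (-3)·0.0000 - (2)·1.5714) / (6) = 1.3095
  γ = (11 - (3)·0.0000 - (1)·1.8333) / (7) = 1.3095
Iteration 3:
  α = (0 - (-1)·1.3095 - (-4)·1.3095) / (9) = 0.7275
  β = (11 - (-3)·0.9021 - (2)·1.3095) / (6) = 1.8479
  γ = (11 - (3)·0.9021 - (1)·1.3095) / (7) = 0.9977
Change: (-0.1746, 0.5384, -0.3118) → max |·| = 0.5384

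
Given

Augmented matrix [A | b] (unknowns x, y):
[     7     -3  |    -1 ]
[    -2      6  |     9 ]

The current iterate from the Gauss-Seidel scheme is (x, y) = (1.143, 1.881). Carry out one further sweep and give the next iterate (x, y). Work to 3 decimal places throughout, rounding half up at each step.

One sweep:
  x = (-1 - (-3)·1.881) / (7) = 0.663
  y = (9 - (-2)·0.663) / (6) = 1.721

(0.663, 1.721)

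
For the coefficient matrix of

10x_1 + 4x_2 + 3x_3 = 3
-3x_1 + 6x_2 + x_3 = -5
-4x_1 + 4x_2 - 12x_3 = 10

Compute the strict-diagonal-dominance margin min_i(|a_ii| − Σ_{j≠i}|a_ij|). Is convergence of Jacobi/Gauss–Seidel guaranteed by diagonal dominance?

2

row 1: |10| − (4+3) = 3
row 2: |6| − (3+1) = 2
row 3: |-12| − (4+4) = 4
minimum over rows = 2 → strictly diagonally dominant (convergence guaranteed)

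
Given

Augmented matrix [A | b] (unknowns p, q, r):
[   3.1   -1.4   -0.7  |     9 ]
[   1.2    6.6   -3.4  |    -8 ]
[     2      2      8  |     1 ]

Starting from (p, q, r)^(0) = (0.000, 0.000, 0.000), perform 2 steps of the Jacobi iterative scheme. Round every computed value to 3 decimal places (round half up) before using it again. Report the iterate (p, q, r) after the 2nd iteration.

(2.384, -1.676, -0.298)

Iteration 1:
  p = (9 - (-1.4)·0.000 - (-0.7)·0.000) / (3.1) = 2.903
  q = (-8 - (1.2)·0.000 - (-3.4)·0.000) / (6.6) = -1.212
  r = (1 - (2)·0.000 - (2)·0.000) / (8) = 0.125
Iteration 2:
  p = (9 - (-1.4)·-1.212 - (-0.7)·0.125) / (3.1) = 2.384
  q = (-8 - (1.2)·2.903 - (-3.4)·0.125) / (6.6) = -1.676
  r = (1 - (2)·2.903 - (2)·-1.212) / (8) = -0.298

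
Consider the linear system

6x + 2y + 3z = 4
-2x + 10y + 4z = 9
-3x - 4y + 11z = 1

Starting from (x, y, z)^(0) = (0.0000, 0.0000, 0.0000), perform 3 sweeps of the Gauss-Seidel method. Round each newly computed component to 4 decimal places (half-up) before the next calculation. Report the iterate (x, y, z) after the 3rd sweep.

(0.2917, 0.8291, 0.4720)

Iteration 1:
  x = (4 - (2)·0.0000 - (3)·0.0000) / (6) = 0.6667
  y = (9 - (-2)·0.6667 - (4)·0.0000) / (10) = 1.0333
  z = (1 - (-3)·0.6667 - (-4)·1.0333) / (11) = 0.6485
Iteration 2:
  x = (4 - (2)·1.0333 - (3)·0.6485) / (6) = -0.0020
  y = (9 - (-2)·-0.0020 - (4)·0.6485) / (10) = 0.6402
  z = (1 - (-3)·-0.0020 - (-4)·0.6402) / (11) = 0.3232
Iteration 3:
  x = (4 - (2)·0.6402 - (3)·0.3232) / (6) = 0.2917
  y = (9 - (-2)·0.2917 - (4)·0.3232) / (10) = 0.8291
  z = (1 - (-3)·0.2917 - (-4)·0.8291) / (11) = 0.4720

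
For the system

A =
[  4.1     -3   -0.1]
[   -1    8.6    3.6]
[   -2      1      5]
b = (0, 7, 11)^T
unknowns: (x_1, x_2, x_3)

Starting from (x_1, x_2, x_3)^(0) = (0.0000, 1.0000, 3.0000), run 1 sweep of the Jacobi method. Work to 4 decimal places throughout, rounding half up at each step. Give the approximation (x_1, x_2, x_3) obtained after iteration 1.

Iteration 1:
  x_1 = (0 - (-3)·1.0000 - (-0.1)·3.0000) / (4.1) = 0.8049
  x_2 = (7 - (-1)·0.0000 - (3.6)·3.0000) / (8.6) = -0.4419
  x_3 = (11 - (-2)·0.0000 - (1)·1.0000) / (5) = 2.0000

(0.8049, -0.4419, 2.0000)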